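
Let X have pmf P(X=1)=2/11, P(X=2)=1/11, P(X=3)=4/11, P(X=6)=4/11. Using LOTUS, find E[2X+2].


E[2X+2] = sum(g(x)*P(x))
= 4*2/11 + 6*1/11 + 8*4/11 + 14*4/11
= 102/11

102/11


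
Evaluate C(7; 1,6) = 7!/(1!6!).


7! = 5040
Denominator: 1!=1 * 6!=720
Coefficient = 5040 / 720 = 7

7


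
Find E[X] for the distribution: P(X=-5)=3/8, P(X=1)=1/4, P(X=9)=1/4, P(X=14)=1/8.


E[X] = sum(x * P(x))
= -5*3/8 + 1*1/4 + 9*1/4 + 14*1/8
= 19/8

19/8


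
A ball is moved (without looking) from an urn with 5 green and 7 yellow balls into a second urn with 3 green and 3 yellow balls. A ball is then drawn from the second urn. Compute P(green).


P(transfer green) = 5/12; P(transfer yellow) = 7/12
If green transferred: Urn II has 4 green of 7, so P(green|green moved) = 4/7
If yellow transferred: Urn II has 3 green of 7, so P(green|yellow moved) = 3/7
By total probability: P(green) = 5/12*4/7 + 7/12*3/7 = 41/84

41/84


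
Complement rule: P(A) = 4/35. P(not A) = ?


P(A') = 1 - P(A) = 1 - 4/35 = 31/35

31/35


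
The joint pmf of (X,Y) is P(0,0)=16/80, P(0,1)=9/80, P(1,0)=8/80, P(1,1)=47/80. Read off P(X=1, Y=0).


Read from table: P(X=1, Y=0) = 8/80 = 1/10

1/10


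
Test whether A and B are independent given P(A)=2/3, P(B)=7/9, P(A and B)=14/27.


P(A)*P(B) = 2/3*7/9 = 14/27
P(A∩B) = 14/27, which equals P(A)P(B), so independent

Yes, A and B are independent


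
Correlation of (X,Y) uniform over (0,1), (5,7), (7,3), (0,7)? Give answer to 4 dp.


Cov(X,Y) = 0.5000, Var(X) = 9.5000, Var(Y) = 6.7500
rho = Cov/(sqrt(VarX)*sqrt(VarY)) = 0.0624

0.0624


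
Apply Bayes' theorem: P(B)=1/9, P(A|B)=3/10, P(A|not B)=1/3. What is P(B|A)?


P(A) = P(A|B)P(B) + P(A|B')P(B') = 3/10*1/9 + 1/3*8/9 = 89/270
P(B|A) = P(A|B)P(B)/P(A) = (1/30)/(89/270) = 9/89

9/89


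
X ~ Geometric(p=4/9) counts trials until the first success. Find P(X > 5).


P(X > 5) = P(first 5 trials all fail) = (1-p)^5 = (5/9)^5 = 3125/59049

3125/59049


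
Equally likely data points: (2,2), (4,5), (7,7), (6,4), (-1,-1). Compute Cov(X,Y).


E[X]=18/5, E[Y]=17/5, E[XY]=98/5
Cov(X,Y) = E[XY] - E[X]E[Y] = 98/5 - 18/5*17/5 = 184/25

184/25


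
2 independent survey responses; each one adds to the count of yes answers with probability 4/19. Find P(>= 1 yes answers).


P(at least one) = 1 - P(none)
P(none) = (1 - 4/19)^2 = (15/19)^2 = 225/361
P(at least one) = 1 - 225/361 = 136/361

136/361


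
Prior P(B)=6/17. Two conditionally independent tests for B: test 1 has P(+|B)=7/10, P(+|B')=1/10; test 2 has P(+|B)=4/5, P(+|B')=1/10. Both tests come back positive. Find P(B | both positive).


After test 1: P(+) = 7/10*6/17 + 1/10*11/17 = 53/170
P(B|+) = (21/85)/(53/170) = 42/53
After test 2 (use post1 as new prior): P(+) = 4/5*42/53 + 1/10*11/53 = 347/530
P(B|+,+) = (168/265)/(347/530) = 336/347

336/347


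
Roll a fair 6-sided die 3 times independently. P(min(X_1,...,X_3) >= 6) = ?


P(min >= 6) = P(all X_i >= 6) = (P(X_1 >= 6))^3
= (1/6)^3 = 1/216

1/216


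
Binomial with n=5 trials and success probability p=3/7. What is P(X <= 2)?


P(X<=2) = P(X=0) + P(X=1) + P(X=2)
= 1024/16807 + 3840/16807 + 5760/16807
= 10624/16807

10624/16807


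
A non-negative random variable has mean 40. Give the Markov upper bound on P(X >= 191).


Markov: P(X >= a) <= E[X]/a
P(X >= 191) <= 40/191

40/191


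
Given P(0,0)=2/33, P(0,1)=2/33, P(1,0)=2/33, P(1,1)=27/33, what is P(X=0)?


P(X=0) = P(0,0)+P(0,1) = 2/33 + 2/33 = 4/33

4/33


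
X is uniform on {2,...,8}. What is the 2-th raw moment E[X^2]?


E[X^2] = (1/7) * sum(x^2 for x=2..8)
= 203/7 = 29

29


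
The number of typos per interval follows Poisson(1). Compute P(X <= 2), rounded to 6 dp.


P(X<=2) = e^(-1)*1^0/0! + e^(-1)*1^1/1! + e^(-1)*1^2/2!
≈ 0.3678794412 + 0.3678794412 + 0.1839397206
= 0.9196986030
≈ 0.919699

0.919699


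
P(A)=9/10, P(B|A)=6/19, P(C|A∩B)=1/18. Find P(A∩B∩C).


P(A∩B∩C) = P(A) * P(B|A) * P(C|A∩B)
= 9/10 * 6/19 * 1/18
= 27/95 * 1/18 = 3/190

3/190


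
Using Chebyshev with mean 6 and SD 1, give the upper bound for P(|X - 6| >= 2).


k = 2/1 = 2
Chebyshev: P(|X-mu| >= k*sigma) <= 1/k^2 = 1/2^2 = 1/4

1/4


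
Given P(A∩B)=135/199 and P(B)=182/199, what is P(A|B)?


P(A|B) = P(A∩B)/P(B) = (135/199)/(182/199) = 135/182

135/182


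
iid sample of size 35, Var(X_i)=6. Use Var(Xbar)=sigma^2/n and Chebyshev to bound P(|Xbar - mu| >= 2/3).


Var(Xbar) = Var(X)/n = 6/35
Chebyshev: P(|Xbar-mu| >= 2/3) <= Var(Xbar)/(2/3)^2 = (6/35)/(4/9) = 27/70

27/70


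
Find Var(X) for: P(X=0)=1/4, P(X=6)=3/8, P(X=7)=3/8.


E[X] = 39/8, E[X^2] = 255/8
Var(X) = E[X^2] - (E[X])^2 = 255/8 - (39/8)^2 = 519/64

519/64


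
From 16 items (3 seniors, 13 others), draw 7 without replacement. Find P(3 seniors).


P(X=3) = C(3,3)*C(13,4) / C(16,7)
= 1*715 / 11440
= 715/11440 = 1/16

1/16


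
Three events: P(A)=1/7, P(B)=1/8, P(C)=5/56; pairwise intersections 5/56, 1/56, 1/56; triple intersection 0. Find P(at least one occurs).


P(A∪B∪C) = P(A)+P(B)+P(C) - P(AB)-P(AC)-P(BC) + P(ABC)
= 1/7+1/8+5/56 - 5/56-1/56-1/56 + 0
= 13/56

13/56


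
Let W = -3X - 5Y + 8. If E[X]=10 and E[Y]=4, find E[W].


E[-3X - 5Y + 8] = -3*E[X] - 5*E[Y] + 8
= (-3)*(10) + (-5)*(4) + (8)
= -30 - 20 + 8 = -42

-42


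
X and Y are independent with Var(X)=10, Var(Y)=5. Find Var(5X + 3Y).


Independence => Cov(X,Y)=0
Var(5X + 3Y) = 5^2*Var(X) + 3^2*Var(Y)
= 25*10 + 9*5 = 295

295


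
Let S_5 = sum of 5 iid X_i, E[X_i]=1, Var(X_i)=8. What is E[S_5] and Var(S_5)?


E[S_n] = n*mu = 5*1 = 5
Var(S_n) = n*sigma^2 = 5*8 = 40

E[S_5]=5, Var(S_5)=40


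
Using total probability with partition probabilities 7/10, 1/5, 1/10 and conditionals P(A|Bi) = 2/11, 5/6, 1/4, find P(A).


P(A) = P(A|B1)P(B1) + P(A|B2)P(B2) + P(A|B3)P(B3)
= 2/11*7/10 + 5/6*1/5 + 1/4*1/10
= 7/55 + 1/6 + 1/40 = 421/1320

421/1320


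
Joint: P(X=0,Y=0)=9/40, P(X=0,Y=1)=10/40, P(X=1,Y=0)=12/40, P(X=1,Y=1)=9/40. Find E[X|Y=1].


P(Y=1) = 19/40
E[X|Y=1] = (0*10 + 1*9)/19 = 9/19

9/19


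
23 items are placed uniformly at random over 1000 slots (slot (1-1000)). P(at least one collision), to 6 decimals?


P(all different) = prod((1000-i)/1000 for i=0..22) = 0.774979
P(at least one match) = 1 - 0.774979 = 0.225021

0.225021


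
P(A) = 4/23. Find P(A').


P(A') = 1 - P(A) = 1 - 4/23 = 19/23

19/23


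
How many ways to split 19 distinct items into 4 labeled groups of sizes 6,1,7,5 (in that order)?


19! = 121645100408832000
Denominator: 6!=720 * 1!=1 * 7!=5040 * 5!=120
Coefficient = 121645100408832000 / 435456000 = 279351072

279351072


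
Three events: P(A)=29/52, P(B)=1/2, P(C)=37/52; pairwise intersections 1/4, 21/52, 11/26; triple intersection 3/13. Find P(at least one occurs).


P(A∪B∪C) = P(A)+P(B)+P(C) - P(AB)-P(AC)-P(BC) + P(ABC)
= 29/52+1/2+37/52 - 1/4-21/52-11/26 + 3/13
= 12/13

12/13


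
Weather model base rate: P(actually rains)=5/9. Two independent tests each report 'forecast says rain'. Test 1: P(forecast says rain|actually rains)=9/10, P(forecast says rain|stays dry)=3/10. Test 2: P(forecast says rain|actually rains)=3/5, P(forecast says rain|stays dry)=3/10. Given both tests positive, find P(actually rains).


After test 1: P(+) = 9/10*5/9 + 3/10*4/9 = 19/30
P(B|+) = (1/2)/(19/30) = 15/19
After test 2 (use post1 as new prior): P(+) = 3/5*15/19 + 3/10*4/19 = 51/95
P(B|+,+) = (9/19)/(51/95) = 15/17

15/17


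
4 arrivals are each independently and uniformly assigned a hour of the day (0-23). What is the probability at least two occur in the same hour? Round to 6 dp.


P(all different) = prod((24-i)/24 for i=0..3) = 0.768663
P(at least one match) = 1 - 0.768663 = 0.231337

0.231337


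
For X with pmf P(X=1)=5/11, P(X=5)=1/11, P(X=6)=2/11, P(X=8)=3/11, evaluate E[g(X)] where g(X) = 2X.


E[2X] = sum(g(x)*P(x))
= 2*5/11 + 10*1/11 + 12*2/11 + 16*3/11
= 92/11

92/11


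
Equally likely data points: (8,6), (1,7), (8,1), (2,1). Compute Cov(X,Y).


E[X]=19/4, E[Y]=15/4, E[XY]=65/4
Cov(X,Y) = E[XY] - E[X]E[Y] = 65/4 - 19/4*15/4 = -25/16

-25/16


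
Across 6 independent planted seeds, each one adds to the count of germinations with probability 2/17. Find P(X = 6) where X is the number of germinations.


P(X=6) = C(6,6) * p^6 * (1-p)^0
= 1 * 64/24137569 * 1
= 64/24137569

64/24137569


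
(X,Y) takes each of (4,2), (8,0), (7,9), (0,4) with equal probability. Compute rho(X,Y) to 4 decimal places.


Cov(X,Y) = -0.0625, Var(X) = 9.6875, Var(Y) = 11.1875
rho = Cov/(sqrt(VarX)*sqrt(VarY)) = -0.0060

-0.0060


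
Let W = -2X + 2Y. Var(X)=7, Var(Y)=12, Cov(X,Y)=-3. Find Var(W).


Var(-2X + 2Y) = (-2)^2*Var(X) + 2^2*Var(Y) + 2*(-2)*2*Cov(X,Y)
= 4*7 + 4*12 - 8*(-3)
= 28 + 48 + 24 = 100

100


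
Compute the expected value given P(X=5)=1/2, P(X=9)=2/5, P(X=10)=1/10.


E[X] = sum(x * P(x))
= 5*1/2 + 9*2/5 + 10*1/10
= 71/10

71/10


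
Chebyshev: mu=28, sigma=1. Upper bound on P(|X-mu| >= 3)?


k = 3/1 = 3
Chebyshev: P(|X-mu| >= k*sigma) <= 1/k^2 = 1/3^2 = 1/9

1/9


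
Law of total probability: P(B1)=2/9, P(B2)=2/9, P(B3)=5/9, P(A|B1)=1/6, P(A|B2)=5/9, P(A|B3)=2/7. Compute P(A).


P(A) = P(A|B1)P(B1) + P(A|B2)P(B2) + P(A|B3)P(B3)
= 1/6*2/9 + 5/9*2/9 + 2/7*5/9
= 1/27 + 10/81 + 10/63 = 181/567

181/567


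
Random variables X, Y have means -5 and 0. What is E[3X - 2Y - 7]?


E[3X - 2Y - 7] = 3*E[X] - 2*E[Y] - 7
= (3)*(-5) + (-2)*(0) + (-7)
= -15 + 0 - 7 = -22

-22


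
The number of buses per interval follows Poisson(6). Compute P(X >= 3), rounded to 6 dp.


P(X>=3) = 1 - P(X<=2) = 1 - (e^(-6)*6^0/0! + e^(-6)*6^1/1! + e^(-6)*6^2/2!)
≈ 1 - (0.0024787522 + 0.0148725131 + 0.0446175392)
= 1 - 0.0619688045 = 0.9380311955
≈ 0.938031

0.938031


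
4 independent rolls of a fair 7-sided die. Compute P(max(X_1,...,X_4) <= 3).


P(max <= 3) = P(all X_i <= 3) = (P(X_1 <= 3))^4
= (3/7)^4 = 81/2401

81/2401


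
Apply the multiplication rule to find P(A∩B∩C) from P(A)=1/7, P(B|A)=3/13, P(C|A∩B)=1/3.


P(A∩B∩C) = P(A) * P(B|A) * P(C|A∩B)
= 1/7 * 3/13 * 1/3
= 3/91 * 1/3 = 1/91

1/91


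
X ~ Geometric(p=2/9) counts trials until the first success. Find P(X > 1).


P(X > 1) = P(first 1 trials all fail) = (1-p)^1 = (7/9)^1 = 7/9

7/9


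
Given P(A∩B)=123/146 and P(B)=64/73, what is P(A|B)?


P(A|B) = P(A∩B)/P(B) = (123/146)/(128/146) = 123/128

123/128


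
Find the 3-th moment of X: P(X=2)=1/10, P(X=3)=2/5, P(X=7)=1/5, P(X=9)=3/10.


E[X^3] = sum(x^3 * P(x))
= 8*1/10 + 27*2/5 + 343*1/5 + 729*3/10
= 2989/10

2989/10


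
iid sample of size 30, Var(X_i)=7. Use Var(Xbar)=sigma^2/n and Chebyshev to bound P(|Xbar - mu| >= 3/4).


Var(Xbar) = Var(X)/n = 7/30
Chebyshev: P(|Xbar-mu| >= 3/4) <= Var(Xbar)/(3/4)^2 = (7/30)/(9/16) = 56/135

56/135


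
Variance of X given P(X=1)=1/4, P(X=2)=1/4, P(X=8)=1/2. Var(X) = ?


E[X] = 19/4, E[X^2] = 133/4
Var(X) = E[X^2] - (E[X])^2 = 133/4 - (19/4)^2 = 171/16

171/16


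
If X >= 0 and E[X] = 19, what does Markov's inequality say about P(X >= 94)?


Markov: P(X >= a) <= E[X]/a
P(X >= 94) <= 19/94

19/94


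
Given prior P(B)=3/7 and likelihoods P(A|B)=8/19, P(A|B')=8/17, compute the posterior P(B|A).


P(A) = P(A|B)P(B) + P(A|B')P(B') = 8/19*3/7 + 8/17*4/7 = 1016/2261
P(B|A) = P(A|B)P(B)/P(A) = (24/133)/(1016/2261) = 51/127

51/127


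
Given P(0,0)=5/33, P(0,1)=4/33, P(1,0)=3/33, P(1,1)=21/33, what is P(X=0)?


P(X=0) = P(0,0)+P(0,1) = 5/33 + 4/33 = 9/33 = 3/11

3/11


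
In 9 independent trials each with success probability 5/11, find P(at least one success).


P(at least one) = 1 - P(none)
P(none) = (1 - 5/11)^9 = (6/11)^9 = 10077696/2357947691
P(at least one) = 1 - 10077696/2357947691 = 2347869995/2357947691

2347869995/2357947691


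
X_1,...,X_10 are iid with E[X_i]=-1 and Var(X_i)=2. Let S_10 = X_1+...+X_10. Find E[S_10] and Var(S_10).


E[S_n] = n*mu = 10*-1 = -10
Var(S_n) = n*sigma^2 = 10*2 = 20

E[S_10]=-10, Var(S_10)=20


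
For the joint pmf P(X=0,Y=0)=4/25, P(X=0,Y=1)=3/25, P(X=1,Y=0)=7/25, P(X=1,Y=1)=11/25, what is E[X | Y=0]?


P(Y=0) = 11/25
E[X|Y=0] = (0*4 + 1*7)/11 = 7/11

7/11


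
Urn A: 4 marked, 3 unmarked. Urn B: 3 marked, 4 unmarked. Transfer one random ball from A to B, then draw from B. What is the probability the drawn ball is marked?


P(transfer marked) = 4/7; P(transfer unmarked) = 3/7
If marked transferred: Urn II has 4 marked of 8, so P(marked|marked moved) = 1/2
If unmarked transferred: Urn II has 3 marked of 8, so P(marked|unmarked moved) = 3/8
By total probability: P(marked) = 4/7*1/2 + 3/7*3/8 = 25/56

25/56


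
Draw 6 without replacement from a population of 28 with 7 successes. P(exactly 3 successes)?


P(X=3) = C(7,3)*C(21,3) / C(28,6)
= 35*1330 / 376740
= 46550/376740 = 665/5382

665/5382


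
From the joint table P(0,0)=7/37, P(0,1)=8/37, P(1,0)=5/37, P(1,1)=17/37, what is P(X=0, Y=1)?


Read from table: P(X=0, Y=1) = 8/37

8/37


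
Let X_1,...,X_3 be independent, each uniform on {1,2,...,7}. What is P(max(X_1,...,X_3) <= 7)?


P(max <= 7) = P(all X_i <= 7) = (P(X_1 <= 7))^3
= (7/7)^3 = 1^3 = 1

1


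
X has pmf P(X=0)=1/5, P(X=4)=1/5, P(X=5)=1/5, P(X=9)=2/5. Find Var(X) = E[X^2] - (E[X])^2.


E[X] = 27/5, E[X^2] = 203/5
Var(X) = E[X^2] - (E[X])^2 = 203/5 - (27/5)^2 = 286/25

286/25


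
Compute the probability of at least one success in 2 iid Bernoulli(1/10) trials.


P(at least one) = 1 - P(none)
P(none) = (1 - 1/10)^2 = (9/10)^2 = 81/100
P(at least one) = 1 - 81/100 = 19/100

19/100


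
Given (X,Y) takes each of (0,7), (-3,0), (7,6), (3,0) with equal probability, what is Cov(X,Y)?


E[X]=7/4, E[Y]=13/4, E[XY]=21/2
Cov(X,Y) = E[XY] - E[X]E[Y] = 21/2 - 7/4*13/4 = 77/16

77/16


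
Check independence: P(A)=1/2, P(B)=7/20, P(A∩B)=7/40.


P(A)*P(B) = 1/2*7/20 = 7/40
P(A∩B) = 7/40, which equals P(A)P(B), so independent

Yes, A and B are independent


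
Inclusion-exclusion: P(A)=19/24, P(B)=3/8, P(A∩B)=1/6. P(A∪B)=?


P(A∪B) = P(A) + P(B) - P(A∩B)
= 19/24 + 3/8 - 1/6 = 1

1


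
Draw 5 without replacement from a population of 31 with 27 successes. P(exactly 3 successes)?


P(X=3) = C(27,3)*C(4,2) / C(31,5)
= 2925*6 / 169911
= 17550/169911 = 650/6293

650/6293


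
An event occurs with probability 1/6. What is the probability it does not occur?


P(A') = 1 - P(A) = 1 - 1/6 = 5/6

5/6


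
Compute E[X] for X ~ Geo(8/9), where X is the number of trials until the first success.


For geometric (trials until first success), E[X] = 1/p = 1/(8/9) = 9/8

9/8


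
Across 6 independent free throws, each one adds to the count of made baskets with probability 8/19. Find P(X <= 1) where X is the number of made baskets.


P(X<=1) = P(X=0) + P(X=1)
= 1771561/47045881 + 7730448/47045881
= 9502009/47045881

9502009/47045881


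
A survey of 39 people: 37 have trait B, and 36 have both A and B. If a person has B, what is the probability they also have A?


P(A|B) = P(A∩B)/P(B) = (36/39)/(37/39) = 36/37

36/37


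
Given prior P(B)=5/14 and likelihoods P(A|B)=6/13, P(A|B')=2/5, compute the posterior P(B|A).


P(A) = P(A|B)P(B) + P(A|B')P(B') = 6/13*5/14 + 2/5*9/14 = 192/455
P(B|A) = P(A|B)P(B)/P(A) = (15/91)/(192/455) = 25/64

25/64


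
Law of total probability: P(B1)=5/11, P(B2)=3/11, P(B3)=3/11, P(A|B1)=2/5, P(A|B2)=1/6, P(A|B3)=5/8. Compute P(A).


P(A) = P(A|B1)P(B1) + P(A|B2)P(B2) + P(A|B3)P(B3)
= 2/5*5/11 + 1/6*3/11 + 5/8*3/11
= 2/11 + 1/22 + 15/88 = 35/88

35/88


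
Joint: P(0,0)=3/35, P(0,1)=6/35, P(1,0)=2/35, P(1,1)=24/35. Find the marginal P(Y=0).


P(Y=0) = P(0,0)+P(1,0) = 3/35 + 2/35 = 5/35 = 1/7

1/7


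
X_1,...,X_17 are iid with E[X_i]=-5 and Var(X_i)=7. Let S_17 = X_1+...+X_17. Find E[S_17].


E[S_n] = n*E[X_1] = 17*-5 = -85

-85


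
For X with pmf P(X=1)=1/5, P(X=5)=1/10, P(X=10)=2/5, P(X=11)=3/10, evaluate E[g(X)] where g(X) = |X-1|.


E[|X-1|] = sum(g(x)*P(x))
= 0*1/5 + 4*1/10 + 9*2/5 + 10*3/10
= 7

7


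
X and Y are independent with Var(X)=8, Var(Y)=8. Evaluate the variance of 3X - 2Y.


Independence => Cov(X,Y)=0
Var(3X - 2Y) = 3^2*Var(X) + (-2)^2*Var(Y)
= 9*8 + 4*8 = 104

104


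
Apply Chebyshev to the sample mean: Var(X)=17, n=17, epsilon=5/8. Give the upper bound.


Var(Xbar) = Var(X)/n = 17/17
Chebyshev: P(|Xbar-mu| >= 5/8) <= Var(Xbar)/(5/8)^2 = 1/(25/64) = 64/25
Bound exceeds 1, so trivial bound: 1

1


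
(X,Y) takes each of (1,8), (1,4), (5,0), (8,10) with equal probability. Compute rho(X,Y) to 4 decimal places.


Cov(X,Y) = 2.3750, Var(X) = 8.6875, Var(Y) = 14.7500
rho = Cov/(sqrt(VarX)*sqrt(VarY)) = 0.2098

0.2098


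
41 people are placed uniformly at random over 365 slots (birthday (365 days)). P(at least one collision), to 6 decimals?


P(all different) = prod((365-i)/365 for i=0..40) = 0.096848
P(at least one match) = 1 - 0.096848 = 0.903152

0.903152


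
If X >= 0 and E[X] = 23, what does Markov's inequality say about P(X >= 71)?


Markov: P(X >= a) <= E[X]/a
P(X >= 71) <= 23/71

23/71


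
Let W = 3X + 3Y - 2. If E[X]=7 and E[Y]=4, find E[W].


E[3X + 3Y - 2] = 3*E[X] + 3*E[Y] - 2
= (3)*(7) + (3)*(4) + (-2)
= 21 + 12 - 2 = 31

31


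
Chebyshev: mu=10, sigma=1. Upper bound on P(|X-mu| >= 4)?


k = 4/1 = 4
Chebyshev: P(|X-mu| >= k*sigma) <= 1/k^2 = 1/4^2 = 1/16

1/16


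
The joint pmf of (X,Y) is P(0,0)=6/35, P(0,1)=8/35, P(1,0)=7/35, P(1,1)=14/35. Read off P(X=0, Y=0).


Read from table: P(X=0, Y=0) = 6/35

6/35


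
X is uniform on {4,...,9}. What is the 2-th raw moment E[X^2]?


E[X^2] = (1/6) * sum(x^2 for x=4..9)
= 271/6

271/6


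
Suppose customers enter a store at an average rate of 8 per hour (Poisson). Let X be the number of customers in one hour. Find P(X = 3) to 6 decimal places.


P(X=3) = e^(-8) * 8^3 / 3!
≈ 0.0003354626279 * 512 / 6
≈ 0.028626

0.028626


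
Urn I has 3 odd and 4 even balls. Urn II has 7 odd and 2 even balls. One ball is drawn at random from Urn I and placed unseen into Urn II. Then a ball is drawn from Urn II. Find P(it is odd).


P(transfer odd) = 3/7; P(transfer even) = 4/7
If odd transferred: Urn II has 8 odd of 10, so P(odd|odd moved) = 4/5
If even transferred: Urn II has 7 odd of 10, so P(odd|even moved) = 7/10
By total probability: P(odd) = 3/7*4/5 + 4/7*7/10 = 26/35

26/35


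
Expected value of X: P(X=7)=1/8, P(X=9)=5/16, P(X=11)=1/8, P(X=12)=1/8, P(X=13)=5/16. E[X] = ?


E[X] = sum(x * P(x))
= 7*1/8 + 9*5/16 + 11*1/8 + 12*1/8 + 13*5/16
= 85/8

85/8


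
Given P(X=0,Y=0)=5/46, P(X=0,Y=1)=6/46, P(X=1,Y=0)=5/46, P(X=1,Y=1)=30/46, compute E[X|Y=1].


P(Y=1) = 36/46
E[X|Y=1] = (0*6 + 1*30)/36 = 30/36 = 5/6

5/6


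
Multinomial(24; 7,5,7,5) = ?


24! = 620448401733239439360000
Denominator: 7!=5040 * 5!=120 * 7!=5040 * 5!=120
Coefficient = 620448401733239439360000 / 365783040000 = 1696219709184

1696219709184


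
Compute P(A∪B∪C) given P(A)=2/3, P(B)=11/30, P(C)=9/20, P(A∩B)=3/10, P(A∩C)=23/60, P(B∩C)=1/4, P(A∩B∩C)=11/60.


P(A∪B∪C) = P(A)+P(B)+P(C) - P(AB)-P(AC)-P(BC) + P(ABC)
= 2/3+11/30+9/20 - 3/10-23/60-1/4 + 11/60
= 11/15

11/15


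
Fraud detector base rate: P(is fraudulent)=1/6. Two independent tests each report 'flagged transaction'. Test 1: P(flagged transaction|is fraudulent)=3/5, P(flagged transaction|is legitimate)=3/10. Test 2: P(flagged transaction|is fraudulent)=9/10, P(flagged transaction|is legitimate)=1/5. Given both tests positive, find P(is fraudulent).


After test 1: P(+) = 3/5*1/6 + 3/10*5/6 = 7/20
P(B|+) = (1/10)/(7/20) = 2/7
After test 2 (use post1 as new prior): P(+) = 9/10*2/7 + 1/5*5/7 = 2/5
P(B|+,+) = (9/35)/(2/5) = 9/14

9/14


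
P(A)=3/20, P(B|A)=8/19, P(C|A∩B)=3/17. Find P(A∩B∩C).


P(A∩B∩C) = P(A) * P(B|A) * P(C|A∩B)
= 3/20 * 8/19 * 3/17
= 6/95 * 3/17 = 18/1615

18/1615


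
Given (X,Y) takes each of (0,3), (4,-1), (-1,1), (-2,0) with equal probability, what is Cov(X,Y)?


E[X]=1/4, E[Y]=3/4, E[XY]=-5/4
Cov(X,Y) = E[XY] - E[X]E[Y] = -5/4 - 1/4*3/4 = -23/16

-23/16


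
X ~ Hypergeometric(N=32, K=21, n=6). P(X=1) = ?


P(X=1) = C(21,1)*C(11,5) / C(32,6)
= 21*462 / 906192
= 9702/906192 = 77/7192

77/7192


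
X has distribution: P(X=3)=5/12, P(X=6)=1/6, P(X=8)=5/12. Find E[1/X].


E[1/X] = sum(g(x)*P(x))
= 1/3*5/12 + 1/6*1/6 + 1/8*5/12
= 7/32

7/32


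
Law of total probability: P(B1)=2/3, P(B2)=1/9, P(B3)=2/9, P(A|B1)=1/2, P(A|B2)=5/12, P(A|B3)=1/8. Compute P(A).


P(A) = P(A|B1)P(B1) + P(A|B2)P(B2) + P(A|B3)P(B3)
= 1/2*2/3 + 5/12*1/9 + 1/8*2/9
= 1/3 + 5/108 + 1/36 = 11/27

11/27


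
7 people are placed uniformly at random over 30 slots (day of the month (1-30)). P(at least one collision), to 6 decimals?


P(all different) = prod((30-i)/30 for i=0..6) = 0.469156
P(at least one match) = 1 - 0.469156 = 0.530844

0.530844


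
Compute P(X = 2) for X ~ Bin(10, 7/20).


P(X=2) = C(10,2) * p^2 * (1-p)^8
= 45 * 49/400 * 815730721/25600000000
= 359737247961/2048000000000

359737247961/2048000000000


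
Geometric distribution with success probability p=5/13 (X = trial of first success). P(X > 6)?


P(X > 6) = P(first 6 trials all fail) = (1-p)^6 = (8/13)^6 = 262144/4826809

262144/4826809


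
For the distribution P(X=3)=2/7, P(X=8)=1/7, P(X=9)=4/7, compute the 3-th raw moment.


E[X^3] = sum(x^3 * P(x))
= 27*2/7 + 512*1/7 + 729*4/7
= 3482/7

3482/7


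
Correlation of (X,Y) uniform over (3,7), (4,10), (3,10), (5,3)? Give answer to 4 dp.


Cov(X,Y) = -1.6250, Var(X) = 0.6875, Var(Y) = 8.2500
rho = Cov/(sqrt(VarX)*sqrt(VarY)) = -0.6823

-0.6823


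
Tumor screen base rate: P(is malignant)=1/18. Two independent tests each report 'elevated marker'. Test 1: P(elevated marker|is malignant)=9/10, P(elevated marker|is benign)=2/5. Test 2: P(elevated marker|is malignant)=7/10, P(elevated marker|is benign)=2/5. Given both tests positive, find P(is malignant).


After test 1: P(+) = 9/10*1/18 + 2/5*17/18 = 77/180
P(B|+) = (1/20)/(77/180) = 9/77
After test 2 (use post1 as new prior): P(+) = 7/10*9/77 + 2/5*68/77 = 67/154
P(B|+,+) = (9/110)/(67/154) = 63/335

63/335


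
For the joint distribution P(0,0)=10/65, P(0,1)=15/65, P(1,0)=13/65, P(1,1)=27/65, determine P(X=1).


P(X=1) = P(1,0)+P(1,1) = 13/65 + 27/65 = 40/65 = 8/13

8/13


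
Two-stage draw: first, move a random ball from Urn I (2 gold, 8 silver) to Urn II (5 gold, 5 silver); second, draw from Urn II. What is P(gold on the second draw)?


P(transfer gold) = 2/10 = 1/5; P(transfer silver) = 4/5
If gold transferred: Urn II has 6 gold of 11, so P(gold|gold moved) = 6/11
If silver transferred: Urn II has 5 gold of 11, so P(gold|silver moved) = 5/11
By total probability: P(gold) = 1/5*6/11 + 4/5*5/11 = 26/55

26/55


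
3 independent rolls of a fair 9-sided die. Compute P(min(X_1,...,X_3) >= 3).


P(min >= 3) = P(all X_i >= 3) = (P(X_1 >= 3))^3
= (7/9)^3 = 343/729

343/729


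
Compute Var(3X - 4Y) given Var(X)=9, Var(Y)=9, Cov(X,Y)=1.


Var(3X - 4Y) = 3^2*Var(X) + (-4)^2*Var(Y) + 2*3*(-4)*Cov(X,Y)
= 9*9 + 16*9 - 24*1
= 81 + 144 - 24 = 201

201


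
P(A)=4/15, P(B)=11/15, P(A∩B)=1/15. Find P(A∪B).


P(A∪B) = P(A) + P(B) - P(A∩B)
= 4/15 + 11/15 - 1/15 = 14/15

14/15


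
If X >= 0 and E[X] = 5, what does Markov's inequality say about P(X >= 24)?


Markov: P(X >= a) <= E[X]/a
P(X >= 24) <= 5/24

5/24


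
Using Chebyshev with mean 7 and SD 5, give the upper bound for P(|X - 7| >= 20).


k = 20/5 = 4
Chebyshev: P(|X-mu| >= k*sigma) <= 1/k^2 = 1/4^2 = 1/16

1/16


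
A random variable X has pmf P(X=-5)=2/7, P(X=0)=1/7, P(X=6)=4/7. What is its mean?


E[X] = sum(x * P(x))
= -5*2/7 + 0*1/7 + 6*4/7
= 2

2


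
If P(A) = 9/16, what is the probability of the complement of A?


P(A') = 1 - P(A) = 1 - 9/16 = 7/16

7/16


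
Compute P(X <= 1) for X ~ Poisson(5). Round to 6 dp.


P(X<=1) = e^(-5)*5^0/0! + e^(-5)*5^1/1!
≈ 0.0067379470 + 0.0336897350
= 0.0404276820
≈ 0.040428

0.040428


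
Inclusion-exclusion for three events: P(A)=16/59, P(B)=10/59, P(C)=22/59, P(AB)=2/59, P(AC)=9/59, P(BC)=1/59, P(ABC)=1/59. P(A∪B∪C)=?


P(A∪B∪C) = P(A)+P(B)+P(C) - P(AB)-P(AC)-P(BC) + P(ABC)
= 16/59+10/59+22/59 - 2/59-9/59-1/59 + 1/59
= 37/59

37/59


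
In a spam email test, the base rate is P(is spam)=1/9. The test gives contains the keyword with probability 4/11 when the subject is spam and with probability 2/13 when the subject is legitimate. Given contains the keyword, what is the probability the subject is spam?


P(A) = P(A|B)P(B) + P(A|B')P(B') = 4/11*1/9 + 2/13*8/9 = 76/429
P(B|A) = P(A|B)P(B)/P(A) = (4/99)/(76/429) = 13/57

13/57


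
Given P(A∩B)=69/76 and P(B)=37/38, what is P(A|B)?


P(A|B) = P(A∩B)/P(B) = (69/76)/(74/76) = 69/74

69/74


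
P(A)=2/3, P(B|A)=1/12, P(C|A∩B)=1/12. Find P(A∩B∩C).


P(A∩B∩C) = P(A) * P(B|A) * P(C|A∩B)
= 2/3 * 1/12 * 1/12
= 1/18 * 1/12 = 1/216

1/216


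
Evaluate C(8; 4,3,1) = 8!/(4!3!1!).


8! = 40320
Denominator: 4!=24 * 3!=6 * 1!=1
Coefficient = 40320 / 144 = 280

280


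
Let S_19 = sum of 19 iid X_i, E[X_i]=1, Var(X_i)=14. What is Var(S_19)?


By independence, Var(S_n) = n*Var(X_1) = 19*14 = 266

266


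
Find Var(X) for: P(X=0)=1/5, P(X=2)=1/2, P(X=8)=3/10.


E[X] = 17/5, E[X^2] = 106/5
Var(X) = E[X^2] - (E[X])^2 = 106/5 - (17/5)^2 = 241/25

241/25


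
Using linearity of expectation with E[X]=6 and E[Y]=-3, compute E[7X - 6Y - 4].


E[7X - 6Y - 4] = 7*E[X] - 6*E[Y] - 4
= (7)*(6) + (-6)*(-3) + (-4)
= 42 + 18 - 4 = 56

56


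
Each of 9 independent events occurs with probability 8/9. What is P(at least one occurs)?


P(at least one) = 1 - P(none)
P(none) = (1 - 8/9)^9 = (1/9)^9 = 1/387420489
P(at least one) = 1 - 1/387420489 = 387420488/387420489

387420488/387420489


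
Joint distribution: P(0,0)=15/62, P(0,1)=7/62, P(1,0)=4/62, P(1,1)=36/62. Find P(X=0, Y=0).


Read from table: P(X=0, Y=0) = 15/62

15/62


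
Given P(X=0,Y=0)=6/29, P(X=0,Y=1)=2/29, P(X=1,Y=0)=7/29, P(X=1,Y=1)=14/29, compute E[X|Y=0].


P(Y=0) = 13/29
E[X|Y=0] = (0*6 + 1*7)/13 = 7/13

7/13


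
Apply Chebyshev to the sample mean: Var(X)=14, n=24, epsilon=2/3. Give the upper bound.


Var(Xbar) = Var(X)/n = 14/24
Chebyshev: P(|Xbar-mu| >= 2/3) <= Var(Xbar)/(2/3)^2 = (7/12)/(4/9) = 21/16
Bound exceeds 1, so trivial bound: 1

1


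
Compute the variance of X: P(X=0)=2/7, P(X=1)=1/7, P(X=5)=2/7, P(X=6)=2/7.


E[X] = 23/7, E[X^2] = 123/7
Var(X) = E[X^2] - (E[X])^2 = 123/7 - (23/7)^2 = 332/49

332/49


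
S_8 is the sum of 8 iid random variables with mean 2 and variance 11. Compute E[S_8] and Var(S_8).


E[S_n] = n*mu = 8*2 = 16
Var(S_n) = n*sigma^2 = 8*11 = 88

E[S_8]=16, Var(S_8)=88


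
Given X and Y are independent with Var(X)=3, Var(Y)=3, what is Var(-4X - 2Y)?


Independence => Cov(X,Y)=0
Var(-4X - 2Y) = (-4)^2*Var(X) + (-2)^2*Var(Y)
= 16*3 + 4*3 = 60

60


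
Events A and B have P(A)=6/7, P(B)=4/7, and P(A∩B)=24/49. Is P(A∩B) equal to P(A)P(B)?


P(A)*P(B) = 6/7*4/7 = 24/49
P(A∩B) = 24/49, which equals P(A)P(B), so independent

Yes, A and B are independent


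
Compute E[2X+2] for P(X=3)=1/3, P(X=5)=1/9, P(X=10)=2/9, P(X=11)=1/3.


E[2X+2] = sum(g(x)*P(x))
= 8*1/3 + 12*1/9 + 22*2/9 + 24*1/3
= 152/9

152/9


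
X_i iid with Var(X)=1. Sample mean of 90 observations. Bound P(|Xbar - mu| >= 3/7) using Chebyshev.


Var(Xbar) = Var(X)/n = 1/90
Chebyshev: P(|Xbar-mu| >= 3/7) <= Var(Xbar)/(3/7)^2 = (1/90)/(9/49) = 49/810

49/810


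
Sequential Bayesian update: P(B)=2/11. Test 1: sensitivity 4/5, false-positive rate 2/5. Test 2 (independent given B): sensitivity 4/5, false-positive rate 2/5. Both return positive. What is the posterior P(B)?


After test 1: P(+) = 4/5*2/11 + 2/5*9/11 = 26/55
P(B|+) = (8/55)/(26/55) = 4/13
After test 2 (use post1 as new prior): P(+) = 4/5*4/13 + 2/5*9/13 = 34/65
P(B|+,+) = (16/65)/(34/65) = 8/17

8/17


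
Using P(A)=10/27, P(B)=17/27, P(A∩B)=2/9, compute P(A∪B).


P(A∪B) = P(A) + P(B) - P(A∩B)
= 10/27 + 17/27 - 2/9 = 7/9

7/9


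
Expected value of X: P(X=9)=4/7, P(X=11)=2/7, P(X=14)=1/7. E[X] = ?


E[X] = sum(x * P(x))
= 9*4/7 + 11*2/7 + 14*1/7
= 72/7

72/7


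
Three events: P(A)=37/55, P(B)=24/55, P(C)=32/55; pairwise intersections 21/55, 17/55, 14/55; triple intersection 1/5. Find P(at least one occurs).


P(A∪B∪C) = P(A)+P(B)+P(C) - P(AB)-P(AC)-P(BC) + P(ABC)
= 37/55+24/55+32/55 - 21/55-17/55-14/55 + 1/5
= 52/55

52/55


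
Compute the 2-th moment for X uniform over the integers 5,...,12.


E[X^2] = (1/8) * sum(x^2 for x=5..12)
= 620/8 = 155/2

155/2


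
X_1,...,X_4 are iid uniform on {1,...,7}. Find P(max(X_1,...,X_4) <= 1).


P(max <= 1) = P(all X_i <= 1) = (P(X_1 <= 1))^4
= (1/7)^4 = 1/2401

1/2401


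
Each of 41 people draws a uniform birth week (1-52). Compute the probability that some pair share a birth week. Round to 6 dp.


P(all different) = prod((52-i)/52 for i=0..40) = 0.000000
P(at least one match) = 1 - 0.000000 = 1.000000

1.000000


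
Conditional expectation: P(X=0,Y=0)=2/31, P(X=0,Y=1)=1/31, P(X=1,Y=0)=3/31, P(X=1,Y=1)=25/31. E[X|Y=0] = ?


P(Y=0) = 5/31
E[X|Y=0] = (0*2 + 1*3)/5 = 3/5

3/5


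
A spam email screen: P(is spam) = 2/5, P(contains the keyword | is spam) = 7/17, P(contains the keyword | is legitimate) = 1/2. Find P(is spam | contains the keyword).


P(A) = P(A|B)P(B) + P(A|B')P(B') = 7/17*2/5 + 1/2*3/5 = 79/170
P(B|A) = P(A|B)P(B)/P(A) = (14/85)/(79/170) = 28/79

28/79


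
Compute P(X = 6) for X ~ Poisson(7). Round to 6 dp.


P(X=6) = e^(-7) * 7^6 / 6!
≈ 0.0009118819656 * 117649 / 720
≈ 0.149003

0.149003


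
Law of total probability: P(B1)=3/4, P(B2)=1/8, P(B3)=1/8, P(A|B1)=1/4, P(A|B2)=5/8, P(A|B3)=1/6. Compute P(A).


P(A) = P(A|B1)P(B1) + P(A|B2)P(B2) + P(A|B3)P(B3)
= 1/4*3/4 + 5/8*1/8 + 1/6*1/8
= 3/16 + 5/64 + 1/48 = 55/192

55/192


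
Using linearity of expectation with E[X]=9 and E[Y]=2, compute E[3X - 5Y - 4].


E[3X - 5Y - 4] = 3*E[X] - 5*E[Y] - 4
= (3)*(9) + (-5)*(2) + (-4)
= 27 - 10 - 4 = 13

13


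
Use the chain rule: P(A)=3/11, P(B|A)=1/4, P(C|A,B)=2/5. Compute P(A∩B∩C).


P(A∩B∩C) = P(A) * P(B|A) * P(C|A∩B)
= 3/11 * 1/4 * 2/5
= 3/44 * 2/5 = 3/110

3/110


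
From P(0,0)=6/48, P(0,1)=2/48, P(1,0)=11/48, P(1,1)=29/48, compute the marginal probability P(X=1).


P(X=1) = P(1,0)+P(1,1) = 11/48 + 29/48 = 40/48 = 5/6

5/6


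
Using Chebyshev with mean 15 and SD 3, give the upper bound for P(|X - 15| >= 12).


k = 12/3 = 4
Chebyshev: P(|X-mu| >= k*sigma) <= 1/k^2 = 1/4^2 = 1/16

1/16


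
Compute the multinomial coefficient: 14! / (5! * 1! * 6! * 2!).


14! = 87178291200
Denominator: 5!=120 * 1!=1 * 6!=720 * 2!=2
Coefficient = 87178291200 / 172800 = 504504

504504


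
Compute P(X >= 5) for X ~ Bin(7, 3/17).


P(X>=5) = P(X=5) + P(X=6) + P(X=7)
= 1000188/410338673 + 71442/410338673 + 2187/410338673
= 1073817/410338673

1073817/410338673


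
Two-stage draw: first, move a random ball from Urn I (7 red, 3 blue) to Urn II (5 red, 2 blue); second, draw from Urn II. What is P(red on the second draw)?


P(transfer red) = 7/10; P(transfer blue) = 3/10
If red transferred: Urn II has 6 red of 8, so P(red|red moved) = 3/4
If blue transferred: Urn II has 5 red of 8, so P(red|blue moved) = 5/8
By total probability: P(red) = 7/10*3/4 + 3/10*5/8 = 57/80

57/80


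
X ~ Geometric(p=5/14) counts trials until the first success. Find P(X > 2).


P(X > 2) = P(first 2 trials all fail) = (1-p)^2 = (9/14)^2 = 81/196

81/196


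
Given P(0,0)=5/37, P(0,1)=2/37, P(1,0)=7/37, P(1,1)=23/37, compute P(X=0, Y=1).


Read from table: P(X=0, Y=1) = 2/37

2/37


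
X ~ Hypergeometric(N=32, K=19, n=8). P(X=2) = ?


P(X=2) = C(19,2)*C(13,6) / C(32,8)
= 171*1716 / 10518300
= 293436/10518300 = 627/22475

627/22475


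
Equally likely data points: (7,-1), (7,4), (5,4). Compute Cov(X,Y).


E[X]=19/3, E[Y]=7/3, E[XY]=41/3
Cov(X,Y) = E[XY] - E[X]E[Y] = 41/3 - 19/3*7/3 = -10/9

-10/9


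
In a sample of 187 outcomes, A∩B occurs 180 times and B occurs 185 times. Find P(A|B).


P(A|B) = P(A∩B)/P(B) = (180/187)/(185/187) = 180/185 = 36/37

36/37


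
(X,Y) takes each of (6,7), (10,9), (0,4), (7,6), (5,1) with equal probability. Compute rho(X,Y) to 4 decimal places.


Cov(X,Y) = 5.5600, Var(X) = 10.6400, Var(Y) = 7.4400
rho = Cov/(sqrt(VarX)*sqrt(VarY)) = 0.6249

0.6249


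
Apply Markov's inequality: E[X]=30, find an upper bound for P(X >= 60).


Markov: P(X >= a) <= E[X]/a
P(X >= 60) <= 30/60 = 1/2

1/2


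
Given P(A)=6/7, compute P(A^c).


P(A') = 1 - P(A) = 1 - 6/7 = 1/7

1/7


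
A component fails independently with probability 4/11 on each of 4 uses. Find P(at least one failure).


P(at least one) = 1 - P(none)
P(none) = (1 - 4/11)^4 = (7/11)^4 = 2401/14641
P(at least one) = 1 - 2401/14641 = 12240/14641

12240/14641


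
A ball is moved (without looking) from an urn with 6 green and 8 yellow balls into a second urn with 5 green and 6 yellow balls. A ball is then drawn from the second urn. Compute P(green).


P(transfer green) = 6/14 = 3/7; P(transfer yellow) = 4/7
If green transferred: Urn II has 6 green of 12, so P(green|green moved) = 1/2
If yellow transferred: Urn II has 5 green of 12, so P(green|yellow moved) = 5/12
By total probability: P(green) = 3/7*1/2 + 4/7*5/12 = 19/42

19/42


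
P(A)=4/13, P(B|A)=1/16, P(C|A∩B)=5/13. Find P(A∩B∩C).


P(A∩B∩C) = P(A) * P(B|A) * P(C|A∩B)
= 4/13 * 1/16 * 5/13
= 1/52 * 5/13 = 5/676

5/676


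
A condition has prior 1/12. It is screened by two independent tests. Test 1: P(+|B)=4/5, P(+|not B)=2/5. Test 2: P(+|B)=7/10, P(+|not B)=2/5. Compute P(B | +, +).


After test 1: P(+) = 4/5*1/12 + 2/5*11/12 = 13/30
P(B|+) = (1/15)/(13/30) = 2/13
After test 2 (use post1 as new prior): P(+) = 7/10*2/13 + 2/5*11/13 = 29/65
P(B|+,+) = (7/65)/(29/65) = 7/29

7/29


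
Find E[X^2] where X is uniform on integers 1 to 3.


E[X^2] = (1/3) * sum(x^2 for x=1..3)
= 14/3

14/3


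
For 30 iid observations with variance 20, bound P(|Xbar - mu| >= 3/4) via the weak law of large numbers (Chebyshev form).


Var(Xbar) = Var(X)/n = 20/30
Chebyshev: P(|Xbar-mu| >= 3/4) <= Var(Xbar)/(3/4)^2 = (2/3)/(9/16) = 32/27
Bound exceeds 1, so trivial bound: 1

1


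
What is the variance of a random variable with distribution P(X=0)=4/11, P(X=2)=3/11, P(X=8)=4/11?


E[X] = 38/11, E[X^2] = 268/11
Var(X) = E[X^2] - (E[X])^2 = 268/11 - (38/11)^2 = 1504/121

1504/121


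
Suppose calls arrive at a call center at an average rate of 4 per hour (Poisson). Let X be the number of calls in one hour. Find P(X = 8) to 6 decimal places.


P(X=8) = e^(-4) * 4^8 / 8!
≈ 0.01831563889 * 65536 / 40320
≈ 0.029770

0.029770


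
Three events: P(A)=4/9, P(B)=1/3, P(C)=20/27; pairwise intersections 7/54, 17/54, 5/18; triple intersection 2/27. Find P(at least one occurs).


P(A∪B∪C) = P(A)+P(B)+P(C) - P(AB)-P(AC)-P(BC) + P(ABC)
= 4/9+1/3+20/27 - 7/54-17/54-5/18 + 2/27
= 47/54

47/54


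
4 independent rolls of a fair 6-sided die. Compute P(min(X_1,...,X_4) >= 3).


P(min >= 3) = P(all X_i >= 3) = (P(X_1 >= 3))^4
= (4/6)^4 = (2/3)^4 = 16/81

16/81


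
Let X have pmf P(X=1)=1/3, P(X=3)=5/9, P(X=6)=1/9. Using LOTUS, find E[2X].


E[2X] = sum(g(x)*P(x))
= 2*1/3 + 6*5/9 + 12*1/9
= 16/3

16/3


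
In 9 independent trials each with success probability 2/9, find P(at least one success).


P(at least one) = 1 - P(none)
P(none) = (1 - 2/9)^9 = (7/9)^9 = 40353607/387420489
P(at least one) = 1 - 40353607/387420489 = 347066882/387420489

347066882/387420489


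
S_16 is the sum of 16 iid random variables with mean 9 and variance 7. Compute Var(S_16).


By independence, Var(S_n) = n*Var(X_1) = 16*7 = 112

112


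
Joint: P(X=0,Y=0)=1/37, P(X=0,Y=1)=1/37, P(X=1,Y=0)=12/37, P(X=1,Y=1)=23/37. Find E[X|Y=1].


P(Y=1) = 24/37
E[X|Y=1] = (0*1 + 1*23)/24 = 23/24

23/24


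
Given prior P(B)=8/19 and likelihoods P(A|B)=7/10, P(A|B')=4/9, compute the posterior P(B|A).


P(A) = P(A|B)P(B) + P(A|B')P(B') = 7/10*8/19 + 4/9*11/19 = 472/855
P(B|A) = P(A|B)P(B)/P(A) = (28/95)/(472/855) = 63/118

63/118


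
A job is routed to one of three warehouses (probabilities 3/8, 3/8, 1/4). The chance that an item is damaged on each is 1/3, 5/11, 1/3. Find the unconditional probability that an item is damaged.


P(A) = P(A|B1)P(B1) + P(A|B2)P(B2) + P(A|B3)P(B3)
= 1/3*3/8 + 5/11*3/8 + 1/3*1/4
= 1/8 + 15/88 + 1/12 = 25/66

25/66


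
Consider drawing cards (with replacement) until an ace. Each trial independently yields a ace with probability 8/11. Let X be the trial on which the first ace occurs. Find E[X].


For geometric (trials until first success), E[X] = 1/p = 1/(8/11) = 11/8

11/8


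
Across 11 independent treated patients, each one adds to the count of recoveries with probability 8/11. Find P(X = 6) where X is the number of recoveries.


P(X=6) = C(11,6) * p^6 * (1-p)^5
= 462 * 262144/1771561 * 243/161051
= 2675441664/25937424601

2675441664/25937424601


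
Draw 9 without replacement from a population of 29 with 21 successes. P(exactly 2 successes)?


P(X=2) = C(21,2)*C(8,7) / C(29,9)
= 210*8 / 10015005
= 1680/10015005 = 16/95381

16/95381


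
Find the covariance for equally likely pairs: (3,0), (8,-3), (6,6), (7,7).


E[X]=6, E[Y]=5/2, E[XY]=61/4
Cov(X,Y) = E[XY] - E[X]E[Y] = 61/4 - 6*5/2 = 1/4

1/4


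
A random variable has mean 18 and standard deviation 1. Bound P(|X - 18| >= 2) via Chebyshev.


k = 2/1 = 2
Chebyshev: P(|X-mu| >= k*sigma) <= 1/k^2 = 1/2^2 = 1/4

1/4


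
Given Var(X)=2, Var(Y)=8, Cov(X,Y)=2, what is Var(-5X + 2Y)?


Var(-5X + 2Y) = (-5)^2*Var(X) + 2^2*Var(Y) + 2*(-5)*2*Cov(X,Y)
= 25*2 + 4*8 - 20*2
= 50 + 32 - 40 = 42

42


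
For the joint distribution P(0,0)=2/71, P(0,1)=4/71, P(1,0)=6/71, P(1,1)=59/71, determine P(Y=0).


P(Y=0) = P(0,0)+P(1,0) = 2/71 + 6/71 = 8/71

8/71


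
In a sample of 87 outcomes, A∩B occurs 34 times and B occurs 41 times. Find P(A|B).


P(A|B) = P(A∩B)/P(B) = (34/87)/(41/87) = 34/41

34/41


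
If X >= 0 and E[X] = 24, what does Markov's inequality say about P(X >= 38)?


Markov: P(X >= a) <= E[X]/a
P(X >= 38) <= 24/38 = 12/19

12/19


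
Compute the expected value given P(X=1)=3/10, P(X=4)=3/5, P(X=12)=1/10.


E[X] = sum(x * P(x))
= 1*3/10 + 4*3/5 + 12*1/10
= 39/10

39/10


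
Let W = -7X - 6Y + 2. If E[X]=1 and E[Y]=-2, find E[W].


E[-7X - 6Y + 2] = -7*E[X] - 6*E[Y] + 2
= (-7)*(1) + (-6)*(-2) + (2)
= -7 + 12 + 2 = 7

7


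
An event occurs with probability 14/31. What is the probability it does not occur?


P(A') = 1 - P(A) = 1 - 14/31 = 17/31

17/31


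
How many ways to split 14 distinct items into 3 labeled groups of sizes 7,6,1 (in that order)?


14! = 87178291200
Denominator: 7!=5040 * 6!=720 * 1!=1
Coefficient = 87178291200 / 3628800 = 24024

24024


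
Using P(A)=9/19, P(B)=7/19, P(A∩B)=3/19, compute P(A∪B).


P(A∪B) = P(A) + P(B) - P(A∩B)
= 9/19 + 7/19 - 3/19 = 13/19

13/19


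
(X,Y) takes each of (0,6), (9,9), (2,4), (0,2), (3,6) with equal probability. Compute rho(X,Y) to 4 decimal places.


Cov(X,Y) = 6.2800, Var(X) = 10.9600, Var(Y) = 5.4400
rho = Cov/(sqrt(VarX)*sqrt(VarY)) = 0.8133

0.8133


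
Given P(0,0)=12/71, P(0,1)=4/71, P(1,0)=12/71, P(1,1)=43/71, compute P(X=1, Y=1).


Read from table: P(X=1, Y=1) = 43/71

43/71
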